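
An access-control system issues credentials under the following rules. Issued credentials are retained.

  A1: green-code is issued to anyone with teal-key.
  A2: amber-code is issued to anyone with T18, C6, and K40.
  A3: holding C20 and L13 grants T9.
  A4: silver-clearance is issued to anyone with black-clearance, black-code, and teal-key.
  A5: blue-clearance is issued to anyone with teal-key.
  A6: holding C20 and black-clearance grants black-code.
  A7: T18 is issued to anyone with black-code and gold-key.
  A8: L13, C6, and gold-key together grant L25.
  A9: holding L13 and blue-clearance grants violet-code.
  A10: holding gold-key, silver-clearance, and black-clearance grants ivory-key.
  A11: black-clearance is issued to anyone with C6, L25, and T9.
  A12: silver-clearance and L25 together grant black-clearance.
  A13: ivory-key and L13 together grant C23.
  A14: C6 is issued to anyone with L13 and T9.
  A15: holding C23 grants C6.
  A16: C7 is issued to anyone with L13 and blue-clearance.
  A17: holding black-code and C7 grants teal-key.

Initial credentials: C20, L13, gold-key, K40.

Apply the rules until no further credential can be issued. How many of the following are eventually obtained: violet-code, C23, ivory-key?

0

violet-code would need L13 and blue-clearance (A9), but blue-clearance is never granted.
C23 would need ivory-key and L13 (A13), but ivory-key is never granted.
ivory-key would need gold-key, silver-clearance, and black-clearance (A10), but silver-clearance is never granted.
None of the 3 are reached.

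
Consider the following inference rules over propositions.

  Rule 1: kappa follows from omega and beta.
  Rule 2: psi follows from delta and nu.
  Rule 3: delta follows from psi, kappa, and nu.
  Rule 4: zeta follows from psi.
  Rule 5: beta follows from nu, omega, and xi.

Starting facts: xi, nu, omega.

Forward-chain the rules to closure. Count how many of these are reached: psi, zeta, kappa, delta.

1

From nu, omega, and xi, Rule 5 gives beta.
omega and beta hold, so kappa follows (Rule 1).
psi would need delta and nu (Rule 2), but delta is never established.
zeta would need psi (Rule 4), but psi is never established.
kappa: reached.
delta would need psi, kappa, and nu (Rule 3), but psi is never established.
Reached: kappa — 1 of the 4.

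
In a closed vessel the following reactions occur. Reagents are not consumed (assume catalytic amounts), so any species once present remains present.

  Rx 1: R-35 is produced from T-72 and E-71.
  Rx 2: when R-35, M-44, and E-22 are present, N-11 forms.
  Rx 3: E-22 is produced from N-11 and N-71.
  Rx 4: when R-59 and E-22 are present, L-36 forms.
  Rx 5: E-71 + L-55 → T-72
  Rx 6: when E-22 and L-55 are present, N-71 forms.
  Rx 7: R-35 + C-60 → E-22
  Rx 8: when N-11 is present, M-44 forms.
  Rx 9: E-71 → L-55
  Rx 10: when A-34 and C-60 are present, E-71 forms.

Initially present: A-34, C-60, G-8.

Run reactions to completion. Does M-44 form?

No

M-44 would need N-11 (Rx 8), but N-11 never forms.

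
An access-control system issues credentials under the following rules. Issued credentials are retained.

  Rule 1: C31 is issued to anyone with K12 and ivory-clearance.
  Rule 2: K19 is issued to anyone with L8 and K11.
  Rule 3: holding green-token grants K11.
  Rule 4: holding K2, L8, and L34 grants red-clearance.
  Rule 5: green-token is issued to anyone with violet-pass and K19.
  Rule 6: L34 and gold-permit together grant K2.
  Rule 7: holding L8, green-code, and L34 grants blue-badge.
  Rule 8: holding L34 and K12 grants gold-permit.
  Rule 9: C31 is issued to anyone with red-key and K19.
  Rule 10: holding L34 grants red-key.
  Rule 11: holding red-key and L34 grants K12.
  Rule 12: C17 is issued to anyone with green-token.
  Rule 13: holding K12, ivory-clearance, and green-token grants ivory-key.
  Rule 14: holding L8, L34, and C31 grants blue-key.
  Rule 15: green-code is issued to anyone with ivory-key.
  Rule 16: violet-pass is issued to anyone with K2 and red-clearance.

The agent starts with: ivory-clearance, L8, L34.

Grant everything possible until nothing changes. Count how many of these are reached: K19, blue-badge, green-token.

0

K19 would need L8 and K11 (Rule 2), but K11 is never granted.
blue-badge would need L8, green-code, and L34 (Rule 7), but green-code is never granted.
green-token would need violet-pass and K19 (Rule 5), but K19 is never granted.
None of the 3 are reached.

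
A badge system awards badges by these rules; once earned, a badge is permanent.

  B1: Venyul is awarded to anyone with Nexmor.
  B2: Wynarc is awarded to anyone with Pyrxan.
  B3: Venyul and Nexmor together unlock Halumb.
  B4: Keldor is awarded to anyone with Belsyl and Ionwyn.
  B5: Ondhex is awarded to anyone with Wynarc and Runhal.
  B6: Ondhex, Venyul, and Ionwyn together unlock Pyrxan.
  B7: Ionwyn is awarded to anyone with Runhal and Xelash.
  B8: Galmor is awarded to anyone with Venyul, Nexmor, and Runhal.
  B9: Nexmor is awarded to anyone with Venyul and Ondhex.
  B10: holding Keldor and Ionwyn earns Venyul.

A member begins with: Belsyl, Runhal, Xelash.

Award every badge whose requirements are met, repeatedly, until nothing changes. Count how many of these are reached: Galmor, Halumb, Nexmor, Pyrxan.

Galmor would need Venyul, Nexmor, and Runhal (B8), but Nexmor is never earned.
Halumb would need Venyul and Nexmor (B3), but Nexmor is never earned.
Nexmor would need Venyul and Ondhex (B9), but Ondhex is never earned.
Pyrxan would need Ondhex, Venyul, and Ionwyn (B6), but Ondhex is never earned.
None of the 4 are reached.

0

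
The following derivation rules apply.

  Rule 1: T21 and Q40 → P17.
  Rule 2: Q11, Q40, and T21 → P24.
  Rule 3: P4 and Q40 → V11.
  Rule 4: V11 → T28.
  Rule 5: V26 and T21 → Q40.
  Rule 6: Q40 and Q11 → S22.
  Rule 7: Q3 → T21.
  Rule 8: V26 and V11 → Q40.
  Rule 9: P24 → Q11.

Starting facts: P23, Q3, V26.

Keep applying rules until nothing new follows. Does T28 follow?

T28 would need V11 (Rule 4), but V11 is never established.

No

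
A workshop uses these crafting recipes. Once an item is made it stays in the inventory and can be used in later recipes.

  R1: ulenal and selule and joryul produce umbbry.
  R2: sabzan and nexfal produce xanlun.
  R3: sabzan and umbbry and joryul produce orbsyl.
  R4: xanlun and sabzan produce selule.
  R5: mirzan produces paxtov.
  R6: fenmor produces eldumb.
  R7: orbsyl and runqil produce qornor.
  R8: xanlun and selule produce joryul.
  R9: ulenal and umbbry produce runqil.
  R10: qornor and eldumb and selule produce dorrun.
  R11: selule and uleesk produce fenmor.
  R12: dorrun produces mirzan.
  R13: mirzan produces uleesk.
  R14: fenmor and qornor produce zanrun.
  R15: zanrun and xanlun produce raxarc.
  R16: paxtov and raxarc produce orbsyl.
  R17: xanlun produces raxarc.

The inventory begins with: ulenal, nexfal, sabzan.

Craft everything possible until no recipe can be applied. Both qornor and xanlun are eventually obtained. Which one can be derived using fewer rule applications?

xanlun

xanlun: Using R2, sabzan and nexfal make xanlun. [1 rule application]
qornor: Using R2, sabzan and nexfal make xanlun. Using R4, xanlun and sabzan make selule. Using R8, xanlun and selule make joryul. Using R1, ulenal, selule, and joryul make umbbry. Using R3, sabzan, umbbry, and joryul make orbsyl. ulenal and umbbry → runqil (R9). orbsyl and runqil → qornor (R7). [7 rule applications]
xanlun needs fewer.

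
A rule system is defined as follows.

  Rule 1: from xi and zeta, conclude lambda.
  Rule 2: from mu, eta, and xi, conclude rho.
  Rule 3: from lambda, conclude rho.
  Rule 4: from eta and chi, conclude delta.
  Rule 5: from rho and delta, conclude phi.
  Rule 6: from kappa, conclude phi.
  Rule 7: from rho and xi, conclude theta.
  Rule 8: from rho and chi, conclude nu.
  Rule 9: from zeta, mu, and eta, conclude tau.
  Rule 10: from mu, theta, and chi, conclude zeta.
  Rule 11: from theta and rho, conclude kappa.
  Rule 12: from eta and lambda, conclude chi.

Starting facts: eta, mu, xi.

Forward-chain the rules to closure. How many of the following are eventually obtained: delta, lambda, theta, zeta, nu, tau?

From mu, eta, and xi, Rule 2 gives rho.
From rho and xi, Rule 7 gives theta.
delta would need eta and chi (Rule 4), but chi is never established.
lambda would need xi and zeta (Rule 1), but zeta is never established.
theta: reached.
zeta would need mu, theta, and chi (Rule 10), but chi is never established.
nu would need rho and chi (Rule 8), but chi is never established.
tau would need zeta, mu, and eta (Rule 9), but zeta is never established.
Reached: theta — 1 of the 6.

1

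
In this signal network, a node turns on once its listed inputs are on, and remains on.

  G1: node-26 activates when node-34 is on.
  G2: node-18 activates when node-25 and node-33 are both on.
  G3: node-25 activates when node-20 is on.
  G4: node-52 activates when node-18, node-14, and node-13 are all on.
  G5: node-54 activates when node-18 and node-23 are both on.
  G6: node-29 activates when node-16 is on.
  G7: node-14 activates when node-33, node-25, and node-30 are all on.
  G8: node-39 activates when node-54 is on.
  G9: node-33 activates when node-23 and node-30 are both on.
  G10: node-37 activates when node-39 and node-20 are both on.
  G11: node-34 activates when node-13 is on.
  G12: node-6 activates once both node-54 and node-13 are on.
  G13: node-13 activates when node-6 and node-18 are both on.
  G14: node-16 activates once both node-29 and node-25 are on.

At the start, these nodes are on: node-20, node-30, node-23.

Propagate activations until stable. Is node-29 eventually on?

No

node-29 would need node-16 (G6), but node-16 never turns on.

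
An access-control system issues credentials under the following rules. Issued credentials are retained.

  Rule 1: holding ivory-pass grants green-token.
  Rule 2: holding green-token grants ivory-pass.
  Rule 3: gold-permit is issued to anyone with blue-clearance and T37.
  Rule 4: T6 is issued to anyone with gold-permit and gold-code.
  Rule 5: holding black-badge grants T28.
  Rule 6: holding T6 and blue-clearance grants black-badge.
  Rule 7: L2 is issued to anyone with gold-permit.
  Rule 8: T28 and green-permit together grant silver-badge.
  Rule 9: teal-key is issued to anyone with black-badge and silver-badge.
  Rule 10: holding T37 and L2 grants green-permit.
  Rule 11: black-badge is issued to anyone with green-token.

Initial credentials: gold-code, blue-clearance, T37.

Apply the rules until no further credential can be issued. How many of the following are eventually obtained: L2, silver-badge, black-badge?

Holding blue-clearance and T37 grants gold-permit (Rule 3).
Holding gold-permit and gold-code grants T6 (Rule 4).
Holding gold-permit grants L2 (Rule 7).
Holding T6 and blue-clearance grants black-badge (Rule 6).
Holding T37 and L2 grants green-permit (Rule 10).
Holding black-badge grants T28 (Rule 5).
Holding T28 and green-permit grants silver-badge (Rule 8).
L2: reached.
silver-badge: reached.
black-badge: reached.
All 3 are reached.

3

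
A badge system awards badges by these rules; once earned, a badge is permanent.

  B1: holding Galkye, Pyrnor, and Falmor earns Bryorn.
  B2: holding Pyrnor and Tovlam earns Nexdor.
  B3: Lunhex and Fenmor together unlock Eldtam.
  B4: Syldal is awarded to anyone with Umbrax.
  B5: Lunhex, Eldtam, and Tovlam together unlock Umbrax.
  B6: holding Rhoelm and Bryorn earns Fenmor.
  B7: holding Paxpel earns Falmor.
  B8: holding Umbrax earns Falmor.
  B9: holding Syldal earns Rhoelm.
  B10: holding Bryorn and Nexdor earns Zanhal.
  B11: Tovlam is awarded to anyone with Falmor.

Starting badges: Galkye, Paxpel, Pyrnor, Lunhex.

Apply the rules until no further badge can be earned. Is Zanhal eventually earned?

Yes

With Paxpel, Falmor is earned (B7).
With Galkye, Pyrnor, and Falmor, Bryorn is earned (B1).
With Falmor, Tovlam is earned (B11).
With Pyrnor and Tovlam, Nexdor is earned (B2).
With Bryorn and Nexdor, Zanhal is earned (B10).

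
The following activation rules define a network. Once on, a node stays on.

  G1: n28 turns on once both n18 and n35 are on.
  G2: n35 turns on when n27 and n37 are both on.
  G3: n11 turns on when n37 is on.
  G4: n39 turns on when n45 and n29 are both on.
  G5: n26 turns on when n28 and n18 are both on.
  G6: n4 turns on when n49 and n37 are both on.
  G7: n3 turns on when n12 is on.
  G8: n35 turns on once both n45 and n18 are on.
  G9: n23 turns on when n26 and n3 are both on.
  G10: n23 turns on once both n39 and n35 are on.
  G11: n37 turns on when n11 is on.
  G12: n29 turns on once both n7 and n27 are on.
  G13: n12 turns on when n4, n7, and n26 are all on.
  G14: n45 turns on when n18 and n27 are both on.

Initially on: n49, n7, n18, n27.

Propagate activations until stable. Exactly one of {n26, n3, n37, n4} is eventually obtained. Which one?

G14: n18 and n27 on → n45 on.
G8: n45 and n18 on → n35 on.
G1: n18 and n35 on → n28 on.
n28 and n18 are on, so n26 turns on (G5).
n37 would need n11 (G11), but n11 never turns on. n4 would need n49 and n37 (G6), but n37 never turns on. n3 would need n12 (G7), but n12 never turns on.

n26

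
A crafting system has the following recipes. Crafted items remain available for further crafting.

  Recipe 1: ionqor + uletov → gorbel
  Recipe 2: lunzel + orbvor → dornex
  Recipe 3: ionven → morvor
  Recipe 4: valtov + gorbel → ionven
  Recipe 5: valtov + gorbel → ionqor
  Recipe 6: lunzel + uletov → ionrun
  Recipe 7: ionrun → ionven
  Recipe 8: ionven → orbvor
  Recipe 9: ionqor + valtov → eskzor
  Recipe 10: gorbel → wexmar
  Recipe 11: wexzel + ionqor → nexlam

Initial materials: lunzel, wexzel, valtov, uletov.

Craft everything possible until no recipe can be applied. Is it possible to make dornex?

Yes

lunzel + uletov → ionrun (Recipe 6).
ionrun → ionven (Recipe 7).
Using Recipe 8, ionven makes orbvor.
Using Recipe 2, lunzel and orbvor make dornex.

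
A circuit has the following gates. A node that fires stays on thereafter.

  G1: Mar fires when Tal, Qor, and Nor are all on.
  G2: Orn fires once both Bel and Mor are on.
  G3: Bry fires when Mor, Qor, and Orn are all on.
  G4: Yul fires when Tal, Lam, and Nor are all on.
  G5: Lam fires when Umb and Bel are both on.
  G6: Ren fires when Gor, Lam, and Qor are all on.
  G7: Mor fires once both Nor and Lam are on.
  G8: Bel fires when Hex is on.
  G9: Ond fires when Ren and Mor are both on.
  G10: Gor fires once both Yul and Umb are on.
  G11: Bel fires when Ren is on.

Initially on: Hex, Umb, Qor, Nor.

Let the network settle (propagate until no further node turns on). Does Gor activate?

No

Gor would need Yul and Umb (G10), but Yul never turns on.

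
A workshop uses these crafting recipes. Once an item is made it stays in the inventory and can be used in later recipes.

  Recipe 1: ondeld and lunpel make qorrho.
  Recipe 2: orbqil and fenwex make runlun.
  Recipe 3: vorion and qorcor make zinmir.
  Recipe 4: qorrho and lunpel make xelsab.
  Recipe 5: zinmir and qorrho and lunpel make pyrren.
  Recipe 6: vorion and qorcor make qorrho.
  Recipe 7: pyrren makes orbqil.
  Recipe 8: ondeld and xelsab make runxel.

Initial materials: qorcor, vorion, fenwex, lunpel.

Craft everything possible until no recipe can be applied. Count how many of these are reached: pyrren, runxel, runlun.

2

vorion and qorcor → qorrho (Recipe 6).
vorion and qorcor → zinmir (Recipe 3).
Using Recipe 5, zinmir, qorrho, and lunpel make pyrren.
pyrren → orbqil (Recipe 7).
orbqil and fenwex → runlun (Recipe 2).
pyrren: reached.
runxel would need ondeld and xelsab (Recipe 8), but ondeld is never obtained.
runlun: reached.
Reached: pyrren and runlun — 2 of the 3.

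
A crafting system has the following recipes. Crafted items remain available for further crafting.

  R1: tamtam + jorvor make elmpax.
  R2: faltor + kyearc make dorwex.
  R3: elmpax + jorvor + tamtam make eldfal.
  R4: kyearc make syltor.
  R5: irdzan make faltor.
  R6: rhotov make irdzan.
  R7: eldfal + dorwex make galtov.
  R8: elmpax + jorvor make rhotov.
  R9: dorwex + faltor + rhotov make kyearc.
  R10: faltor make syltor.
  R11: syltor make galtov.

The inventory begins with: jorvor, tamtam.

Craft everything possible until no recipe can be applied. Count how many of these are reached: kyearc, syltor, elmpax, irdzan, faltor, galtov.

tamtam + jorvor → elmpax (R1).
Using R8, elmpax and jorvor make rhotov.
rhotov → irdzan (R6).
irdzan → faltor (R5).
faltor → syltor (R10).
syltor → galtov (R11).
kyearc would need dorwex, faltor, and rhotov (R9), but dorwex is never obtained.
syltor: reached.
elmpax: reached.
irdzan: reached.
faltor: reached.
galtov: reached.
Reached: syltor, elmpax, irdzan, faltor, and galtov — 5 of the 6.

5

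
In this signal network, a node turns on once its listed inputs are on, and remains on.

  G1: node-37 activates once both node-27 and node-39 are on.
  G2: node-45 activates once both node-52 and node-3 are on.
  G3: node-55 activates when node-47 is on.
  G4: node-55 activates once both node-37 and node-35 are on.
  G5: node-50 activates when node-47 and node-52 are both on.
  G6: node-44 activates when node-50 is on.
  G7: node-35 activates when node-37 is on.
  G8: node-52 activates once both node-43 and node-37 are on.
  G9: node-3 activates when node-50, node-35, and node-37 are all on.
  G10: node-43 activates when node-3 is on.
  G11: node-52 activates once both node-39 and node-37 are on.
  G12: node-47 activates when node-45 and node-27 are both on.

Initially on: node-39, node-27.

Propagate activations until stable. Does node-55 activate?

Yes

node-27 and node-39 are on, so node-37 activates (G1).
G7: node-37 on → node-35 on.
node-37 and node-35 are on, so node-55 activates (G4).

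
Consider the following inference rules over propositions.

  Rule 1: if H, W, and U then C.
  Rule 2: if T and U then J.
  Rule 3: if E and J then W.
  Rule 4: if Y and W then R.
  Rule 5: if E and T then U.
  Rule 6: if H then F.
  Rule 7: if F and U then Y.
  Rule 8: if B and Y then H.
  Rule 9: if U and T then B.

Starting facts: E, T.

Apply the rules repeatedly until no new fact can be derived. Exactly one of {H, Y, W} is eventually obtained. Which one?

E and T hold, so U follows (Rule 5).
T and U hold, so J follows (Rule 2).
E and J hold, so W follows (Rule 3).
Y would need F and U (Rule 7), but F is never established. H would need B and Y (Rule 8), but Y is never established.

W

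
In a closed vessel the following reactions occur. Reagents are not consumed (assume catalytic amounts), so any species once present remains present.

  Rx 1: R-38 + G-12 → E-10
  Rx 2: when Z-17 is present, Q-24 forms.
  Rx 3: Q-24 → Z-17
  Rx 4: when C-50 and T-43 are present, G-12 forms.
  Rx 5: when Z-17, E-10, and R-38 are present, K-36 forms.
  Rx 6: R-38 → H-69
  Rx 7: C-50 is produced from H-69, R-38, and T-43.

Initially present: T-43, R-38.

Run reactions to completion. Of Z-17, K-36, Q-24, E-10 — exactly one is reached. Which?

E-10

R-38 present → H-69 forms (Rx 6).
H-69, R-38, and T-43 present → C-50 forms (Rx 7).
C-50 and T-43 present → G-12 forms (Rx 4).
R-38 and G-12 present → E-10 forms (Rx 1).
K-36 would need Z-17, E-10, and R-38 (Rx 5), but Z-17 never forms. Q-24 would need Z-17 (Rx 2), but Z-17 never forms. Z-17 would need Q-24 (Rx 3), but Q-24 never forms.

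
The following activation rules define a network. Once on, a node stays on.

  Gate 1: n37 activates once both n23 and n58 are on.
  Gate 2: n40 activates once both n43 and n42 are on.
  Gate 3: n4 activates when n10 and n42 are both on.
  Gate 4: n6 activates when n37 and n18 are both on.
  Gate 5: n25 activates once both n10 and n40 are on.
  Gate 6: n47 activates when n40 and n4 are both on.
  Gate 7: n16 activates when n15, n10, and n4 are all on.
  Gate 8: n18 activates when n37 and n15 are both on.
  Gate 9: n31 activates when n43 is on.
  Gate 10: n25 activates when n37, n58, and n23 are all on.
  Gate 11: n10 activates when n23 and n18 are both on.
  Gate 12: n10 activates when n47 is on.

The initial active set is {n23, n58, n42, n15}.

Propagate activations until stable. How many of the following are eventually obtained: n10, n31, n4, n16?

Gate 1: n23 and n58 on → n37 on.
Gate 8: n37 and n15 on → n18 on.
n23 and n18 are on, so n10 activates (Gate 11).
n10 and n42 are on, so n4 activates (Gate 3).
n15, n10, and n4 are on, so n16 activates (Gate 7).
n10: reached.
n31 would need n43 (Gate 9), but n43 never turns on.
n4: reached.
n16: reached.
Reached: n10, n4, and n16 — 3 of the 4.

3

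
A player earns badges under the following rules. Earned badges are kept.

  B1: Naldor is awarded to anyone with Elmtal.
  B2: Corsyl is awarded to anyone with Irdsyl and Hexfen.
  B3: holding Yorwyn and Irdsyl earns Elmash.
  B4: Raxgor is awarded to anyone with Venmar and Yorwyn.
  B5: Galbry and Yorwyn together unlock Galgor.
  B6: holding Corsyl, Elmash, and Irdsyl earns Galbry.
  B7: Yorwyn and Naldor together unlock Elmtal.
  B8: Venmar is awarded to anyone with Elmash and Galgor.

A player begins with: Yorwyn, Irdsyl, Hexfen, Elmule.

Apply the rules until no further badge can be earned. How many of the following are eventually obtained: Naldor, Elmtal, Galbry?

1

With Irdsyl and Hexfen, Corsyl is earned (B2).
With Yorwyn and Irdsyl, Elmash is earned (B3).
With Corsyl, Elmash, and Irdsyl, Galbry is earned (B6).
Naldor would need Elmtal (B1), but Elmtal is never earned.
Elmtal would need Yorwyn and Naldor (B7), but Naldor is never earned.
Galbry: reached.
Reached: Galbry — 1 of the 3.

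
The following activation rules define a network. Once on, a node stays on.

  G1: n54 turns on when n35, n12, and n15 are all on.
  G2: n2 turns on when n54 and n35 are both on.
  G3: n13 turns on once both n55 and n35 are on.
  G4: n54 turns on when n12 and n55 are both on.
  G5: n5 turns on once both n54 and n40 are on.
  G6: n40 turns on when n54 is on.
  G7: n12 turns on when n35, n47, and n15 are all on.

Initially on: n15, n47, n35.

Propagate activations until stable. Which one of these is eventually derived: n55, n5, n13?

G7: n35, n47, and n15 on → n12 on.
G1: n35, n12, and n15 on → n54 on.
G6: n54 on → n40 on.
G5: n54 and n40 on → n5 on.
No rule produces n55, and it is not given. n13 would need n55 and n35 (G3), but n55 never turns on.

n5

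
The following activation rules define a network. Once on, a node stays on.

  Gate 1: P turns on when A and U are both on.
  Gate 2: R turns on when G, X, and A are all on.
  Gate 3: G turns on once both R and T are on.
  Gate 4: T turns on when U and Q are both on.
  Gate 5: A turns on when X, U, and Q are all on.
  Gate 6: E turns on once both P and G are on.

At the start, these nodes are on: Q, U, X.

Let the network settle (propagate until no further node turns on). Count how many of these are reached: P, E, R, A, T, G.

Gate 5: X, U, and Q on → A on.
Gate 4: U and Q on → T on.
A and U are on, so P turns on (Gate 1).
P: reached.
E would need P and G (Gate 6), but G never turns on.
R would need G, X, and A (Gate 2), but G never turns on.
A: reached.
T: reached.
G would need R and T (Gate 3), but R never turns on.
Reached: P, A, and T — 3 of the 6.

3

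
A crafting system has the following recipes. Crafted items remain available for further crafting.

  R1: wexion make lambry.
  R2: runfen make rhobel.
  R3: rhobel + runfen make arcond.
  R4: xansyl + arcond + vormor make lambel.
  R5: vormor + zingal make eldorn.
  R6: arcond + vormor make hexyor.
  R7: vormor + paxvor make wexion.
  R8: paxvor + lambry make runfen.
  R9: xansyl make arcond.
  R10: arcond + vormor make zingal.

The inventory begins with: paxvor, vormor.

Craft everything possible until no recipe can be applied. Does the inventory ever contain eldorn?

Using R7, vormor and paxvor make wexion.
wexion → lambry (R1).
paxvor + lambry → runfen (R8).
runfen → rhobel (R2).
rhobel + runfen → arcond (R3).
Using R10, arcond and vormor make zingal.
vormor + zingal → eldorn (R5).

Yes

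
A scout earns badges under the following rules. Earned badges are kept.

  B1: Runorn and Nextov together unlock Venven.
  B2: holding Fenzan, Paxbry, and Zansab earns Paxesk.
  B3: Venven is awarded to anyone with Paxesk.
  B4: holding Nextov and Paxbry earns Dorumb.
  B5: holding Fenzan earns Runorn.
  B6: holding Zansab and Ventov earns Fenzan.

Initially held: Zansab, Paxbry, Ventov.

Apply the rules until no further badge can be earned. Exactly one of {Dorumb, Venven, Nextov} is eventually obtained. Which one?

With Zansab and Ventov, Fenzan is earned (B6).
With Fenzan, Paxbry, and Zansab, Paxesk is earned (B2).
With Paxesk, Venven is earned (B3).
Dorumb would need Nextov and Paxbry (B4), but Nextov is never earned. No rule produces Nextov, and it is not given.

Venven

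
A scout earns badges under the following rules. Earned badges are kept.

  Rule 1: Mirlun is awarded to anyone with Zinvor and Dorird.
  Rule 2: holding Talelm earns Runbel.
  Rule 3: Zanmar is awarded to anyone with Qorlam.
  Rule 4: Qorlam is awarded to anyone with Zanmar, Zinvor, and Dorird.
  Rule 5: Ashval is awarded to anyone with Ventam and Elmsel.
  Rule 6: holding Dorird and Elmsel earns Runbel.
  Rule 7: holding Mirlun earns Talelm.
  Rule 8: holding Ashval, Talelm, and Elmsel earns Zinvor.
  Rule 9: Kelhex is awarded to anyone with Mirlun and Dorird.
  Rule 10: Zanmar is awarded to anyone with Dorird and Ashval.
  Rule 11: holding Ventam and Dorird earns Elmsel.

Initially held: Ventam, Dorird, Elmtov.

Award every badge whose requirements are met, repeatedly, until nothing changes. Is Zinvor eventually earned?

No

Zinvor would need Ashval, Talelm, and Elmsel (Rule 8), but Talelm is never earned.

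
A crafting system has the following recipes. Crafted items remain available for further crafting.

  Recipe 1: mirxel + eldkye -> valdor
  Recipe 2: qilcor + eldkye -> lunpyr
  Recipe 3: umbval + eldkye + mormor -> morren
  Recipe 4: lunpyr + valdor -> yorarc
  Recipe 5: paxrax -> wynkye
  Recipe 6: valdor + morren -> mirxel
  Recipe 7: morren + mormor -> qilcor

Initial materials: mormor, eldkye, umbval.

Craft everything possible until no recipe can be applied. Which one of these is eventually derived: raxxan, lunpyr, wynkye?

lunpyr

Using Recipe 3, umbval, eldkye, and mormor make morren.
Using Recipe 7, morren and mormor make qilcor.
Using Recipe 2, qilcor and eldkye make lunpyr.
No rule produces raxxan, and it is not given. wynkye would need paxrax (Recipe 5), but paxrax is never obtained.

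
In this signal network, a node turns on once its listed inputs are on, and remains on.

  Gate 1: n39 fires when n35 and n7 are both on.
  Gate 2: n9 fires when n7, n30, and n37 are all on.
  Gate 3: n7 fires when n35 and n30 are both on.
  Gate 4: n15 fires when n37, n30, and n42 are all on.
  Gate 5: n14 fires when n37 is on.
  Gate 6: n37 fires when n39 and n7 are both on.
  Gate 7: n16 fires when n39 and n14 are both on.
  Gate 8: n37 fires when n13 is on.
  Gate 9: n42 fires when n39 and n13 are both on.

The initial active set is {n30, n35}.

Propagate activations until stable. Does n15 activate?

n15 would need n37, n30, and n42 (Gate 4), but n42 never turns on.

No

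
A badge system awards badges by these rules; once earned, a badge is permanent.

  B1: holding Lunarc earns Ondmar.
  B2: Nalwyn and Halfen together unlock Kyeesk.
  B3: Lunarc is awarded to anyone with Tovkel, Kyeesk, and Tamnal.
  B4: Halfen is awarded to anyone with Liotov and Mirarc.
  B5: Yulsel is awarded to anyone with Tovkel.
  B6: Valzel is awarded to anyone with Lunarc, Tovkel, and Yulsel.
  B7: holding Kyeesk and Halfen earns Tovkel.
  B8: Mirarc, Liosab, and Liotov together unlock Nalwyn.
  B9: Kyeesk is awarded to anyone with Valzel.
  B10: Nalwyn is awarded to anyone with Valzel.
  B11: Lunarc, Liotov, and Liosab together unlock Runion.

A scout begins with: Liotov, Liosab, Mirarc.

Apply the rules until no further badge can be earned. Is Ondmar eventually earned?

No

Ondmar would need Lunarc (B1), but Lunarc is never earned.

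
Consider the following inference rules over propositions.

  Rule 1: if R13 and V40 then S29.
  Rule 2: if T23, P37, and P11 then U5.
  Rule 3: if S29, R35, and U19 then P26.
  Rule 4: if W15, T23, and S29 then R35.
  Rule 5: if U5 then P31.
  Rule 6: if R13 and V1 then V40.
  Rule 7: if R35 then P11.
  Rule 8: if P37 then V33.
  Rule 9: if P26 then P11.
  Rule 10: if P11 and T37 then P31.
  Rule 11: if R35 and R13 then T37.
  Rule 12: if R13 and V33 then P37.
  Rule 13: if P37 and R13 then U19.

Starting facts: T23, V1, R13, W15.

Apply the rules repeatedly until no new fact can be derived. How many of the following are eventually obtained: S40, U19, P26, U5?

No rule produces S40, and it is not given.
U19 would need P37 and R13 (Rule 13), but P37 is never established.
P26 would need S29, R35, and U19 (Rule 3), but U19 is never established.
U5 would need T23, P37, and P11 (Rule 2), but P37 is never established.
None of the 4 are reached.

0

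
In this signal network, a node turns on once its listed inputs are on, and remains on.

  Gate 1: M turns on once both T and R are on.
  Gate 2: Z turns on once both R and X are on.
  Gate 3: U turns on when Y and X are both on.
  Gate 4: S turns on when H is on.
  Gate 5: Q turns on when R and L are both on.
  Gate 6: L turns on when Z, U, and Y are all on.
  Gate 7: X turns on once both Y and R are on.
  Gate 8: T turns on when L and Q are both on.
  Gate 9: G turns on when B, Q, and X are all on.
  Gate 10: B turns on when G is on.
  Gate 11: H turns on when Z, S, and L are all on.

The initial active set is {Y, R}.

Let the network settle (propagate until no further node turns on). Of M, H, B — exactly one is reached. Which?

Y and R are on, so X turns on (Gate 7).
Y and X are on, so U turns on (Gate 3).
Gate 2: R and X on → Z on.
Gate 6: Z, U, and Y on → L on.
Gate 5: R and L on → Q on.
Gate 8: L and Q on → T on.
T and R are on, so M turns on (Gate 1).
B would need G (Gate 10), but G never turns on. H would need Z, S, and L (Gate 11), but S never turns on.

M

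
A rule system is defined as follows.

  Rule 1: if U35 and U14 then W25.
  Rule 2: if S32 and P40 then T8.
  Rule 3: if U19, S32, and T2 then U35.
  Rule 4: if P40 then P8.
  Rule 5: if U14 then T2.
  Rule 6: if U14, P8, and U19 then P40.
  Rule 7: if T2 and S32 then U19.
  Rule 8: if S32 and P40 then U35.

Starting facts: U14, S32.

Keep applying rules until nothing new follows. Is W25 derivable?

Yes

U14 holds, so T2 follows (Rule 5).
T2 and S32 hold, so U19 follows (Rule 7).
From U19, S32, and T2, Rule 3 gives U35.
U35 and U14 hold, so W25 follows (Rule 1).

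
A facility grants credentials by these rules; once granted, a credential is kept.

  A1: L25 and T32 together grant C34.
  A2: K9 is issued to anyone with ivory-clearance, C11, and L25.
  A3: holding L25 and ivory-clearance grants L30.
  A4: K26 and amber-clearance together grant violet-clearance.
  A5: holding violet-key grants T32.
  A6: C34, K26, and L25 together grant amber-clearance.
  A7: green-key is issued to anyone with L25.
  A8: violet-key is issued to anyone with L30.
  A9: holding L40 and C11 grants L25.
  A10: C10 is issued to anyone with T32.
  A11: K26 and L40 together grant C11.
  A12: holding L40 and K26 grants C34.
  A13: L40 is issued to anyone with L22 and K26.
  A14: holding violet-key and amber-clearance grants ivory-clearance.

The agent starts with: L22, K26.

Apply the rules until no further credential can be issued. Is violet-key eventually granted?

No

violet-key would need L30 (A8), but L30 is never granted.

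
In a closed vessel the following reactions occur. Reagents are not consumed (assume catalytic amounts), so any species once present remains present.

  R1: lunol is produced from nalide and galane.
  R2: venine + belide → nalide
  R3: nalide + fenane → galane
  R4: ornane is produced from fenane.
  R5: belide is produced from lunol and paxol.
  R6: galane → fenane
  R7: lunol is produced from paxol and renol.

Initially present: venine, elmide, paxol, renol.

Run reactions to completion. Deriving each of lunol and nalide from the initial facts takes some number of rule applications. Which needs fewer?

lunol: paxol and renol present → lunol forms (R7). [1 rule application]
nalide: paxol and renol present → lunol forms (R7). lunol and paxol present → belide forms (R5). venine and belide present → nalide forms (R2). [3 rule applications]
lunol needs fewer.

lunol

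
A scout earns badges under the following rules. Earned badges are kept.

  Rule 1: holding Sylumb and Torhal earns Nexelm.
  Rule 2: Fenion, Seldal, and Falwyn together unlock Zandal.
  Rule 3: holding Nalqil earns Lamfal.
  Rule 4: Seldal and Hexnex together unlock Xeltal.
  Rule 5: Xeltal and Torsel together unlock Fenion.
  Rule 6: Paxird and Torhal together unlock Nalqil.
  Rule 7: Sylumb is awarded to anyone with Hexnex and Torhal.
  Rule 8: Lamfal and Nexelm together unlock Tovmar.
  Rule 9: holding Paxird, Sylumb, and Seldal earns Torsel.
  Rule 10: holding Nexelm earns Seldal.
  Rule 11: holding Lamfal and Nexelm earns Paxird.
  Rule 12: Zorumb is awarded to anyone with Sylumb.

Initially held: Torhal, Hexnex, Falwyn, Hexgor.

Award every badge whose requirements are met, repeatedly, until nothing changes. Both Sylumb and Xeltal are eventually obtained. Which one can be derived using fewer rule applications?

Sylumb

Sylumb: With Hexnex and Torhal, Sylumb is earned (Rule 7). [1 rule application]
Xeltal: With Hexnex and Torhal, Sylumb is earned (Rule 7). With Sylumb and Torhal, Nexelm is earned (Rule 1). With Nexelm, Seldal is earned (Rule 10). With Seldal and Hexnex, Xeltal is earned (Rule 4). [4 rule applications]
Sylumb needs fewer.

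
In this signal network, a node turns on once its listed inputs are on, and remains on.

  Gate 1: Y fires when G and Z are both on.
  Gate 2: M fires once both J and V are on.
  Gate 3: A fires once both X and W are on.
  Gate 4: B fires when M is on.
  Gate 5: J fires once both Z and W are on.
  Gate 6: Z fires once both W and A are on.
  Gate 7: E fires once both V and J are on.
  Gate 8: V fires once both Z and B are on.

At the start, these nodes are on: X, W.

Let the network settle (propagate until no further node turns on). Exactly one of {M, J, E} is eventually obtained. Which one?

Gate 3: X and W on → A on.
Gate 6: W and A on → Z on.
Z and W are on, so J fires (Gate 5).
E would need V and J (Gate 7), but V never turns on. M would need J and V (Gate 2), but V never turns on.

J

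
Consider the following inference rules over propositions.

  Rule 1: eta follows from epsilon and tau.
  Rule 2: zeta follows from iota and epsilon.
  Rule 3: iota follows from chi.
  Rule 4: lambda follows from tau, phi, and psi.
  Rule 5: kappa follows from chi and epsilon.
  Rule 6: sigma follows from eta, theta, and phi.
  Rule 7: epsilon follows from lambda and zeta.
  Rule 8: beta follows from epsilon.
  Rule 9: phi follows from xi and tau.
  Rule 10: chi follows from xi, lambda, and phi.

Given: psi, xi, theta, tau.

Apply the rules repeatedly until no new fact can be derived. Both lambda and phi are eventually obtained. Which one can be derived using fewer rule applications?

phi: xi and tau hold, so phi follows (Rule 9). [1 rule application]
lambda: From xi and tau, Rule 9 gives phi. From tau, phi, and psi, Rule 4 gives lambda. [2 rule applications]
phi needs fewer.

phi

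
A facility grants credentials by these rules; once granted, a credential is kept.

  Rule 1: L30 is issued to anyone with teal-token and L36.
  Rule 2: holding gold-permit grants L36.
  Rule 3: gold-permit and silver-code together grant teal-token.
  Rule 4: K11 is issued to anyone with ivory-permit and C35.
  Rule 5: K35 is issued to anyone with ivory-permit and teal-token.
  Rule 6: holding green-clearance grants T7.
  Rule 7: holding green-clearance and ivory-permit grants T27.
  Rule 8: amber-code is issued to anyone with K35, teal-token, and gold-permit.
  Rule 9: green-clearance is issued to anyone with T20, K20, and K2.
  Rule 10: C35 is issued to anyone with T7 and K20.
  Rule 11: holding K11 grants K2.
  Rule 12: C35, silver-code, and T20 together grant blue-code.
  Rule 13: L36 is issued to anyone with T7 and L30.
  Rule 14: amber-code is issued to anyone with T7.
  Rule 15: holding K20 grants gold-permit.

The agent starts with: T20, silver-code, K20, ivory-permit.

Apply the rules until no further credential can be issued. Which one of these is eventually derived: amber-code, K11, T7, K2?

Holding K20 grants gold-permit (Rule 15).
Holding gold-permit and silver-code grants teal-token (Rule 3).
Holding ivory-permit and teal-token grants K35 (Rule 5).
Holding K35, teal-token, and gold-permit grants amber-code (Rule 8).
K2 would need K11 (Rule 11), but K11 is never granted. T7 would need green-clearance (Rule 6), but green-clearance is never granted. K11 would need ivory-permit and C35 (Rule 4), but C35 is never granted.

amber-code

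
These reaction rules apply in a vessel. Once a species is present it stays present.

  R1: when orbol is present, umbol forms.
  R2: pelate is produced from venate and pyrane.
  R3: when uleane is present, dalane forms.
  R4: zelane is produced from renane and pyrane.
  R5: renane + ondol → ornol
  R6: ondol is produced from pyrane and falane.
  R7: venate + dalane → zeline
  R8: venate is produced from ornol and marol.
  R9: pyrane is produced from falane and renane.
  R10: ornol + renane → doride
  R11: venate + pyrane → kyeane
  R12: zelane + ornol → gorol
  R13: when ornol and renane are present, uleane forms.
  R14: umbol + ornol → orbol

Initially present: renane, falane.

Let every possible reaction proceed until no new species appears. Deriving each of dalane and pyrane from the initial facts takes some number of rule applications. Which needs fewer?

pyrane: falane and renane present → pyrane forms (R9). [1 rule application]
dalane: falane and renane present → pyrane forms (R9). pyrane and falane present → ondol forms (R6). renane and ondol present → ornol forms (R5). ornol and renane present → uleane forms (R13). uleane present → dalane forms (R3). [5 rule applications]
pyrane needs fewer.

pyrane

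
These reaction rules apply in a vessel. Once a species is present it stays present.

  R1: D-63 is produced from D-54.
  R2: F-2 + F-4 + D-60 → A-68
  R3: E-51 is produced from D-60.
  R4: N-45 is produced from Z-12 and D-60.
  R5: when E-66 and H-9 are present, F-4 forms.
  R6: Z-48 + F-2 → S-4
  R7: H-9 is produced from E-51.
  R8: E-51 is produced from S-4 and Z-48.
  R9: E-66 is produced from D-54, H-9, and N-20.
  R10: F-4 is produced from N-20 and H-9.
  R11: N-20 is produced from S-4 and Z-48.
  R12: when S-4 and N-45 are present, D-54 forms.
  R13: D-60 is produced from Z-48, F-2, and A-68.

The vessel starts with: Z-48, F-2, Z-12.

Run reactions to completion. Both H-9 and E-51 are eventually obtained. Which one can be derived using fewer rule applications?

E-51: Z-48 and F-2 present → S-4 forms (R6). S-4 and Z-48 present → E-51 forms (R8). [2 rule applications]
H-9: Z-48 and F-2 present → S-4 forms (R6). S-4 and Z-48 present → E-51 forms (R8). E-51 present → H-9 forms (R7). [3 rule applications]
E-51 needs fewer.

E-51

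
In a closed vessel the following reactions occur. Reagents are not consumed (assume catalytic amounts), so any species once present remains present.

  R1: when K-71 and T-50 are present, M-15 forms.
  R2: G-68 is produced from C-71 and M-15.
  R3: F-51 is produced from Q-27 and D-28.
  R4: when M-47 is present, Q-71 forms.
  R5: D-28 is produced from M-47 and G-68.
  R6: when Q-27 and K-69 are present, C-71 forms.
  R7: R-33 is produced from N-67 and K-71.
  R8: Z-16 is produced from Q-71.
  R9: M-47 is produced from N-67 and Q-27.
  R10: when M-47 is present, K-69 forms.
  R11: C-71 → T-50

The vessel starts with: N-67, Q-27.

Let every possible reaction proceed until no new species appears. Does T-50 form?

N-67 and Q-27 present → M-47 forms (R9).
M-47 present → K-69 forms (R10).
Q-27 and K-69 present → C-71 forms (R6).
C-71 present → T-50 forms (R11).

Yes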